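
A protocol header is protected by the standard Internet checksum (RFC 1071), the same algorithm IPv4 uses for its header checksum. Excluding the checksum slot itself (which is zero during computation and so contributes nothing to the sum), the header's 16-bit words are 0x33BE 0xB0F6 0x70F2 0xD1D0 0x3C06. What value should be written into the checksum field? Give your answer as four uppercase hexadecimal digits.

One's-complement addition (fold any carry out of bit 15 back into bit 0):
  0x33BE + 0xB0F6 = 0x0E4B4
  0xE4B4 + 0x70F2 = 0x155A6 → wrap carry → 0x55A7
  0x55A7 + 0xD1D0 = 0x12777 → wrap carry → 0x2778
  0x2778 + 0x3C06 = 0x0637E
One's-complement sum = 0x637E.
Checksum = ~0x637E & 0xFFFF = 0x9C81.

9C81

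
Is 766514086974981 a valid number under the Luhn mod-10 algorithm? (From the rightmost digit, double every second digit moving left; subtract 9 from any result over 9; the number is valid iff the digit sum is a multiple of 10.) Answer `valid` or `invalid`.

From the right, keep odd positions and double even positions (subtract 9 from any doubled value over 9):
  doubled (positions 2,4,...): 7 8 9 7 8 1 3 → sum 43
  kept (positions 1,3,...): 1 9 7 6 0 1 6 7 → sum 37
Total = 80.
80 mod 10 = 0, so the number is valid.

valid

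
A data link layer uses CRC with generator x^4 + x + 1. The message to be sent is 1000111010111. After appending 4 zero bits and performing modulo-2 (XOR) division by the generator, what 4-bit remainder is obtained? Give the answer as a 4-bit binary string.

Append 4 zeros: 10001110101110000. Divide by 10011 (XOR where the leading bit is 1):
  pos 0: 10001 XOR 10011 = 00010
  pos 3: 10110 XOR 10011 = 00101
  pos 5: 10110 XOR 10011 = 00101
  pos 7: 10111 XOR 10011 = 00100
  pos 9: 10010 XOR 10011 = 00001
Remainder (last 4 bits) = 1000. This is the CRC / FCS.

1000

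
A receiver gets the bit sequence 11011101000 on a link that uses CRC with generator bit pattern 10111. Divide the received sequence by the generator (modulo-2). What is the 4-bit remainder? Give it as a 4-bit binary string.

0000

Modulo-2 division of 11011101000 by 10111:
  pos 0: 11011 XOR 10111 = 01100
  pos 1: 11001 XOR 10111 = 01110
  pos 2: 11100 XOR 10111 = 01011
  pos 3: 10111 XOR 10111 = 00000
Remainder = 0000 (zero — the frame passes the CRC check).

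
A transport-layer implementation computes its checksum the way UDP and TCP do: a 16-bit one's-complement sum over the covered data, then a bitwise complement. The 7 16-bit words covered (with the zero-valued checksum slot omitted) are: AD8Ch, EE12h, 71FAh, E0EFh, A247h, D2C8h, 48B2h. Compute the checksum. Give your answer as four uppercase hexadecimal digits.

53B3

One's-complement addition (fold any carry out of bit 15 back into bit 0):
  0xAD8C + 0xEE12 = 0x19B9E → wrap carry → 0x9B9F
  0x9B9F + 0x71FA = 0x10D99 → wrap carry → 0x0D9A
  0x0D9A + 0xE0EF = 0x0EE89
  0xEE89 + 0xA247 = 0x190D0 → wrap carry → 0x90D1
  0x90D1 + 0xD2C8 = 0x16399 → wrap carry → 0x639A
  0x639A + 0x48B2 = 0x0AC4C
One's-complement sum = 0xAC4C.
Checksum = ~0xAC4C & 0xFFFF = 0x53B3.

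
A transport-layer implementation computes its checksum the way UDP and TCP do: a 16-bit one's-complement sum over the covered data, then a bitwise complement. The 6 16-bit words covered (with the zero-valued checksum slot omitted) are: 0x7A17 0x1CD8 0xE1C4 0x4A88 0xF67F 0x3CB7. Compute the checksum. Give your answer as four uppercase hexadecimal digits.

098C

One's-complement addition (fold any carry out of bit 15 back into bit 0):
  0x7A17 + 0x1CD8 = 0x096EF
  0x96EF + 0xE1C4 = 0x178B3 → wrap carry → 0x78B4
  0x78B4 + 0x4A88 = 0x0C33C
  0xC33C + 0xF67F = 0x1B9BB → wrap carry → 0xB9BC
  0xB9BC + 0x3CB7 = 0x0F673
One's-complement sum = 0xF673.
Checksum = ~0xF673 & 0xFFFF = 0x098C.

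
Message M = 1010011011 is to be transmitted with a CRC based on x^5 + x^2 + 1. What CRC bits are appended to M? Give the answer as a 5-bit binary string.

01011

Append 5 zeros: 101001101100000. Divide by 100101 (XOR where the leading bit is 1):
  pos 0: 101001 XOR 100101 = 001100
  pos 2: 110010 XOR 100101 = 010111
  pos 3: 101111 XOR 100101 = 001010
  pos 5: 101010 XOR 100101 = 001111
  pos 7: 111100 XOR 100101 = 011001
  pos 8: 110010 XOR 100101 = 010111
  pos 9: 101110 XOR 100101 = 001011
Remainder (last 5 bits) = 01011. This is the CRC / FCS.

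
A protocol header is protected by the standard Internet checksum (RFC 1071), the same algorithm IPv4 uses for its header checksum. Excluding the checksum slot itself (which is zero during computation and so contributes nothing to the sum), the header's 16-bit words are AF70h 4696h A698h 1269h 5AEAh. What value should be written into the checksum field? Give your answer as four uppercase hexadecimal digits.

One's-complement addition (fold any carry out of bit 15 back into bit 0):
  0xAF70 + 0x4696 = 0x0F606
  0xF606 + 0xA698 = 0x19C9E → wrap carry → 0x9C9F
  0x9C9F + 0x1269 = 0x0AF08
  0xAF08 + 0x5AEA = 0x109F2 → wrap carry → 0x09F3
One's-complement sum = 0x09F3.
Checksum = ~0x09F3 & 0xFFFF = 0xF60C.

F60C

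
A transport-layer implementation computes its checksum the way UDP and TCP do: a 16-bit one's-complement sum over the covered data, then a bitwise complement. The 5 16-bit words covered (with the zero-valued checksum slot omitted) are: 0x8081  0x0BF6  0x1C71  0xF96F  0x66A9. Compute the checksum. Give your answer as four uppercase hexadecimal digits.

One's-complement addition (fold any carry out of bit 15 back into bit 0):
  0x8081 + 0x0BF6 = 0x08C77
  0x8C77 + 0x1C71 = 0x0A8E8
  0xA8E8 + 0xF96F = 0x1A257 → wrap carry → 0xA258
  0xA258 + 0x66A9 = 0x10901 → wrap carry → 0x0902
One's-complement sum = 0x0902.
Checksum = ~0x0902 & 0xFFFF = 0xF6FD.

F6FD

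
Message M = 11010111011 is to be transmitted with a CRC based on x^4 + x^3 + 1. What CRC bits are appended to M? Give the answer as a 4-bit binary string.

Append 4 zeros: 110101110110000. Divide by 11001 (XOR where the leading bit is 1):
  pos 0: 11010 XOR 11001 = 00011
  pos 3: 11111 XOR 11001 = 00110
  pos 5: 11001 XOR 11001 = 00000
  pos 10: 10000 XOR 11001 = 01001
Remainder (last 4 bits) = 1001. This is the CRC / FCS.

1001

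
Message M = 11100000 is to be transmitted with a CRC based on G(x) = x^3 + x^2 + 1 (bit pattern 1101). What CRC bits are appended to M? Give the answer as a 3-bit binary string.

011

Append 3 zeros: 11100000000. Divide by 1101 (XOR where the leading bit is 1):
  pos 0: 1110 XOR 1101 = 0011
  pos 2: 1100 XOR 1101 = 0001
  pos 5: 1000 XOR 1101 = 0101
  pos 6: 1010 XOR 1101 = 0111
  pos 7: 1110 XOR 1101 = 0011
Remainder (last 3 bits) = 011. This is the CRC / FCS.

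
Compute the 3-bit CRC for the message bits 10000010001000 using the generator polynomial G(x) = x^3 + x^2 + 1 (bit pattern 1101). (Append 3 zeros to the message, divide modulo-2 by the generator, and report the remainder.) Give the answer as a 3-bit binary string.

Append 3 zeros: 10000010001000000. Divide by 1101 (XOR where the leading bit is 1):
  pos 0: 1000 XOR 1101 = 0101
  pos 1: 1010 XOR 1101 = 0111
  pos 2: 1110 XOR 1101 = 0011
  pos 4: 1110 XOR 1101 = 0011
  pos 6: 1100 XOR 1101 = 0001
  pos 9: 1100 XOR 1101 = 0001
  pos 12: 1000 XOR 1101 = 0101
  pos 13: 1010 XOR 1101 = 0111
Remainder (last 3 bits) = 111. This is the CRC / FCS.

111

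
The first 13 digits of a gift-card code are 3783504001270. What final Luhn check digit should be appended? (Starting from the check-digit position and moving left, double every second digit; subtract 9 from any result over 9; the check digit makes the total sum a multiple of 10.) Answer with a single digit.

6

Partial digits right→left: 0 7 2 1 0 0 4 0 5 3 8 7 3
Double every second digit counting from the check-digit position (so the 1st, 3rd, 5th, ... of the partial from the right).
  doubled (with −9 where >9): 0 4 0 8 1 7 6 → sum 26
  kept as-is: 7 1 0 0 3 7 → sum 18
Total = 26 + 18 = 44.
Check digit = (10 − (44 mod 10)) mod 10 = 6.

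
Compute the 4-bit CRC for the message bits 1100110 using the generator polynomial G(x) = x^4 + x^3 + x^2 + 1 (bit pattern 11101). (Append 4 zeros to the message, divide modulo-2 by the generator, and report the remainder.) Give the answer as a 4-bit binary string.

Append 4 zeros: 11001100000. Divide by 11101 (XOR where the leading bit is 1):
  pos 0: 11001 XOR 11101 = 00100
  pos 2: 10010 XOR 11101 = 01111
  pos 3: 11110 XOR 11101 = 00011
  pos 6: 11000 XOR 11101 = 00101
Remainder (last 4 bits) = 0101. This is the CRC / FCS.

0101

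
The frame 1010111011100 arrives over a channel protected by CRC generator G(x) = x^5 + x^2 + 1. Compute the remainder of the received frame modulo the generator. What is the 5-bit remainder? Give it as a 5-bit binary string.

Modulo-2 division of 1010111011100 by 100101:
  pos 0: 101011 XOR 100101 = 001110
  pos 2: 111010 XOR 100101 = 011111
  pos 3: 111111 XOR 100101 = 011010
  pos 4: 110101 XOR 100101 = 010000
  pos 5: 100001 XOR 100101 = 000100
Remainder = 10000 (nonzero — an error is detected).

10000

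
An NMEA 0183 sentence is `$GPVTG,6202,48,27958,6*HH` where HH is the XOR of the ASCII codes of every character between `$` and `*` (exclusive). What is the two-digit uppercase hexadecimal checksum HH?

5F

XOR the ASCII codes of the payload characters:
  'G' = 0x47 → acc = 0x47
  'P' = 0x50 → acc = 0x17
  'V' = 0x56 → acc = 0x41
  'T' = 0x54 → acc = 0x15
  'G' = 0x47 → acc = 0x52
  ',' = 0x2C → acc = 0x7E
  '6' = 0x36 → acc = 0x48
  '2' = 0x32 → acc = 0x7A
  '0' = 0x30 → acc = 0x4A
  '2' = 0x32 → acc = 0x78
  ',' = 0x2C → acc = 0x54
  '4' = 0x34 → acc = 0x60
  '8' = 0x38 → acc = 0x58
  ',' = 0x2C → acc = 0x74
  '2' = 0x32 → acc = 0x46
  '7' = 0x37 → acc = 0x71
  '9' = 0x39 → acc = 0x48
  '5' = 0x35 → acc = 0x7D
  '8' = 0x38 → acc = 0x45
  ',' = 0x2C → acc = 0x69
  '6' = 0x36 → acc = 0x5F
Checksum = 0x5F.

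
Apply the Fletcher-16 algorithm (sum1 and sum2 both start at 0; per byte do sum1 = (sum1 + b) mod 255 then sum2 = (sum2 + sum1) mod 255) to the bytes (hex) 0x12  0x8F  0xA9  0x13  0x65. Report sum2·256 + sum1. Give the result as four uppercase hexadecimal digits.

21C3

Running sums (mod 255):
  after byte 0 (0x12): sum1=18, sum2=18
  after byte 1 (0x8F): sum1=161, sum2=179
  after byte 2 (0xA9): sum1=75, sum2=254
  after byte 3 (0x13): sum1=94, sum2=93
  after byte 4 (0x65): sum1=195, sum2=33
Checksum = sum2·256 + sum1 = 33·256 + 195 = 8643 = 0x21C3.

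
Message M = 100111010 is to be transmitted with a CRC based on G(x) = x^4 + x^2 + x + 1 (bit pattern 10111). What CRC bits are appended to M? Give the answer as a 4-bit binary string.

0111

Append 4 zeros: 1001110100000. Divide by 10111 (XOR where the leading bit is 1):
  pos 0: 10011 XOR 10111 = 00100
  pos 2: 10010 XOR 10111 = 00101
  pos 4: 10110 XOR 10111 = 00001
  pos 8: 10000 XOR 10111 = 00111
Remainder (last 4 bits) = 0111. This is the CRC / FCS.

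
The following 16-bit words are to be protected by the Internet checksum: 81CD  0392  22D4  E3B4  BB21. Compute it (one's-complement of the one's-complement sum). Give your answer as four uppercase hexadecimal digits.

B8F5

One's-complement addition (fold any carry out of bit 15 back into bit 0):
  0x81CD + 0x0392 = 0x0855F
  0x855F + 0x22D4 = 0x0A833
  0xA833 + 0xE3B4 = 0x18BE7 → wrap carry → 0x8BE8
  0x8BE8 + 0xBB21 = 0x14709 → wrap carry → 0x470A
One's-complement sum = 0x470A.
Checksum = ~0x470A & 0xFFFF = 0xB8F5.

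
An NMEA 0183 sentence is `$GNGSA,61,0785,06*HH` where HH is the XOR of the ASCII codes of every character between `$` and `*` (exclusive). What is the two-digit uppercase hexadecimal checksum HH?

XOR the ASCII codes of the payload characters:
  'G' = 0x47 → acc = 0x47
  'N' = 0x4E → acc = 0x09
  'G' = 0x47 → acc = 0x4E
  'S' = 0x53 → acc = 0x1D
  'A' = 0x41 → acc = 0x5C
  ',' = 0x2C → acc = 0x70
  '6' = 0x36 → acc = 0x46
  '1' = 0x31 → acc = 0x77
  ',' = 0x2C → acc = 0x5B
  '0' = 0x30 → acc = 0x6B
  '7' = 0x37 → acc = 0x5C
  '8' = 0x38 → acc = 0x64
  '5' = 0x35 → acc = 0x51
  ',' = 0x2C → acc = 0x7D
  '0' = 0x30 → acc = 0x4D
  '6' = 0x36 → acc = 0x7B
Checksum = 0x7B.

7B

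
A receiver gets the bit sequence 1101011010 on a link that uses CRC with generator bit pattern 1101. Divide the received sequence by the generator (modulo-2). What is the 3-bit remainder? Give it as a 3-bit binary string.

Modulo-2 division of 1101011010 by 1101:
  pos 0: 1101 XOR 1101 = 0000
  pos 5: 1101 XOR 1101 = 0000
Remainder = 000 (zero — the frame passes the CRC check).

000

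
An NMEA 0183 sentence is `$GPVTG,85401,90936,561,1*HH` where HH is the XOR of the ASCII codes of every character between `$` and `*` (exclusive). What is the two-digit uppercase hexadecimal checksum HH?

5C

XOR the ASCII codes of the payload characters:
  'G' = 0x47 → acc = 0x47
  'P' = 0x50 → acc = 0x17
  'V' = 0x56 → acc = 0x41
  'T' = 0x54 → acc = 0x15
  'G' = 0x47 → acc = 0x52
  ',' = 0x2C → acc = 0x7E
  '8' = 0x38 → acc = 0x46
  '5' = 0x35 → acc = 0x73
  '4' = 0x34 → acc = 0x47
  '0' = 0x30 → acc = 0x77
  '1' = 0x31 → acc = 0x46
  ',' = 0x2C → acc = 0x6A
  '9' = 0x39 → acc = 0x53
  '0' = 0x30 → acc = 0x63
  '9' = 0x39 → acc = 0x5A
  '3' = 0x33 → acc = 0x69
  '6' = 0x36 → acc = 0x5F
  ',' = 0x2C → acc = 0x73
  '5' = 0x35 → acc = 0x46
  '6' = 0x36 → acc = 0x70
  '1' = 0x31 → acc = 0x41
  ',' = 0x2C → acc = 0x6D
  '1' = 0x31 → acc = 0x5C
Checksum = 0x5C.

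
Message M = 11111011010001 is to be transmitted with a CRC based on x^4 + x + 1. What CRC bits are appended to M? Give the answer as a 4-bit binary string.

1100

Append 4 zeros: 111110110100010000. Divide by 10011 (XOR where the leading bit is 1):
  pos 0: 11111 XOR 10011 = 01100
  pos 1: 11000 XOR 10011 = 01011
  pos 2: 10111 XOR 10011 = 00100
  pos 4: 10010 XOR 10011 = 00001
  pos 8: 11000 XOR 10011 = 01011
  pos 9: 10111 XOR 10011 = 00100
  pos 11: 10000 XOR 10011 = 00011
Remainder (last 4 bits) = 1100. This is the CRC / FCS.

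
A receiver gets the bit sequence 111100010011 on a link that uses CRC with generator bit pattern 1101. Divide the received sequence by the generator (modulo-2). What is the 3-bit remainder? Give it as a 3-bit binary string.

Modulo-2 division of 111100010011 by 1101:
  pos 0: 1111 XOR 1101 = 0010
  pos 2: 1000 XOR 1101 = 0101
  pos 3: 1010 XOR 1101 = 0111
  pos 4: 1111 XOR 1101 = 0010
  pos 6: 1000 XOR 1101 = 0101
  pos 7: 1011 XOR 1101 = 0110
  pos 8: 1101 XOR 1101 = 0000
Remainder = 000 (zero — the frame passes the CRC check).

000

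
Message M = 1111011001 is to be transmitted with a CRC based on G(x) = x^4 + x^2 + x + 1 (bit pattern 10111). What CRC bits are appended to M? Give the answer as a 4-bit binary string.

1110

Append 4 zeros: 11110110010000. Divide by 10111 (XOR where the leading bit is 1):
  pos 0: 11110 XOR 10111 = 01001
  pos 1: 10011 XOR 10111 = 00100
  pos 3: 10010 XOR 10111 = 00101
  pos 5: 10101 XOR 10111 = 00010
  pos 8: 10000 XOR 10111 = 00111
Remainder (last 4 bits) = 1110. This is the CRC / FCS.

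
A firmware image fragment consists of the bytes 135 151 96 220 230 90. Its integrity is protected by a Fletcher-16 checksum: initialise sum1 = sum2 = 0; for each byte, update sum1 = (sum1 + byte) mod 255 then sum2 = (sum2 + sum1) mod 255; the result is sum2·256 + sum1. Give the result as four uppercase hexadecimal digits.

Running sums (mod 255):
  after byte 0 (135): sum1=135, sum2=135
  after byte 1 (151): sum1=31, sum2=166
  after byte 2 (96): sum1=127, sum2=38
  after byte 3 (220): sum1=92, sum2=130
  after byte 4 (230): sum1=67, sum2=197
  after byte 5 (90): sum1=157, sum2=99
Checksum = sum2·256 + sum1 = 99·256 + 157 = 25501 = 0x639D.

639D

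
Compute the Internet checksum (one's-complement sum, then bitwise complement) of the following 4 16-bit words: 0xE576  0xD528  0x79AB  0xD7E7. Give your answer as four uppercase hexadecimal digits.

F3CC

One's-complement addition (fold any carry out of bit 15 back into bit 0):
  0xE576 + 0xD528 = 0x1BA9E → wrap carry → 0xBA9F
  0xBA9F + 0x79AB = 0x1344A → wrap carry → 0x344B
  0x344B + 0xD7E7 = 0x10C32 → wrap carry → 0x0C33
One's-complement sum = 0x0C33.
Checksum = ~0x0C33 & 0xFFFF = 0xF3CC.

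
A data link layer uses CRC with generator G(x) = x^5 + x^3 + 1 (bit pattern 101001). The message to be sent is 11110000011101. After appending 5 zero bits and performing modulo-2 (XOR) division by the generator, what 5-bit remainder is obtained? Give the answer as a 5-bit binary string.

01000

Append 5 zeros: 1111000001110100000. Divide by 101001 (XOR where the leading bit is 1):
  pos 0: 111100 XOR 101001 = 010101
  pos 1: 101010 XOR 101001 = 000011
  pos 5: 110011 XOR 101001 = 011010
  pos 6: 110101 XOR 101001 = 011100
  pos 7: 111000 XOR 101001 = 010001
  pos 8: 100011 XOR 101001 = 001010
  pos 10: 101000 XOR 101001 = 000001
Remainder (last 5 bits) = 01000. This is the CRC / FCS.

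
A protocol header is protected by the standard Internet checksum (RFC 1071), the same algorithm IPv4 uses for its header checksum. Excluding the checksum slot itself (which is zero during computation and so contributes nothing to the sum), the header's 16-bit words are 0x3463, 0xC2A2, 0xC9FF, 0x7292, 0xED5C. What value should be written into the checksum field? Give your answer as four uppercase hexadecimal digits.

DF0A

One's-complement addition (fold any carry out of bit 15 back into bit 0):
  0x3463 + 0xC2A2 = 0x0F705
  0xF705 + 0xC9FF = 0x1C104 → wrap carry → 0xC105
  0xC105 + 0x7292 = 0x13397 → wrap carry → 0x3398
  0x3398 + 0xED5C = 0x120F4 → wrap carry → 0x20F5
One's-complement sum = 0x20F5.
Checksum = ~0x20F5 & 0xFFFF = 0xDF0A.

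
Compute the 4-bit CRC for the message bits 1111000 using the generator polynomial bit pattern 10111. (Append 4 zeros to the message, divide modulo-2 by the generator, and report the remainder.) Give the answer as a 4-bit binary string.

Append 4 zeros: 11110000000. Divide by 10111 (XOR where the leading bit is 1):
  pos 0: 11110 XOR 10111 = 01001
  pos 1: 10010 XOR 10111 = 00101
  pos 3: 10100 XOR 10111 = 00011
  pos 6: 11000 XOR 10111 = 01111
Remainder (last 4 bits) = 1111. This is the CRC / FCS.

1111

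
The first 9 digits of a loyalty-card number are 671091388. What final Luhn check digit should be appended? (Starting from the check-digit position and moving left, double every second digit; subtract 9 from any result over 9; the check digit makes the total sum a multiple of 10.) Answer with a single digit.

Partial digits right→left: 8 8 3 1 9 0 1 7 6
Double every second digit counting from the check-digit position (so the 1st, 3rd, 5th, ... of the partial from the right).
  doubled (with −9 where >9): 7 6 9 2 3 → sum 27
  kept as-is: 8 1 0 7 → sum 16
Total = 27 + 16 = 43.
Check digit = (10 − (43 mod 10)) mod 10 = 7.

7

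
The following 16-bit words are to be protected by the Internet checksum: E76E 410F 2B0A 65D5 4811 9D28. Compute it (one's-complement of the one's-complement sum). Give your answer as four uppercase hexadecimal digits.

One's-complement addition (fold any carry out of bit 15 back into bit 0):
  0xE76E + 0x410F = 0x1287D → wrap carry → 0x287E
  0x287E + 0x2B0A = 0x05388
  0x5388 + 0x65D5 = 0x0B95D
  0xB95D + 0x4811 = 0x1016E → wrap carry → 0x016F
  0x016F + 0x9D28 = 0x09E97
One's-complement sum = 0x9E97.
Checksum = ~0x9E97 & 0xFFFF = 0x6168.

6168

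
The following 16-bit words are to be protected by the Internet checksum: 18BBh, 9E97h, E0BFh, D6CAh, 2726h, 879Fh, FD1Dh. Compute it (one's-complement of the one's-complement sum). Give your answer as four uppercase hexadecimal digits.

One's-complement addition (fold any carry out of bit 15 back into bit 0):
  0x18BB + 0x9E97 = 0x0B752
  0xB752 + 0xE0BF = 0x19811 → wrap carry → 0x9812
  0x9812 + 0xD6CA = 0x16EDC → wrap carry → 0x6EDD
  0x6EDD + 0x2726 = 0x09603
  0x9603 + 0x879F = 0x11DA2 → wrap carry → 0x1DA3
  0x1DA3 + 0xFD1D = 0x11AC0 → wrap carry → 0x1AC1
One's-complement sum = 0x1AC1.
Checksum = ~0x1AC1 & 0xFFFF = 0xE53E.

E53E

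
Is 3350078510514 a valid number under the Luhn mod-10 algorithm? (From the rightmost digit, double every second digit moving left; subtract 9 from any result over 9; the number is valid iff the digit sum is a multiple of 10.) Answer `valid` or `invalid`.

From the right, keep odd positions and double even positions (subtract 9 from any doubled value over 9):
  doubled (positions 2,4,...): 2 0 1 5 0 6 → sum 14
  kept (positions 1,3,...): 4 5 1 8 0 5 3 → sum 26
Total = 40.
40 mod 10 = 0, so the number is valid.

valid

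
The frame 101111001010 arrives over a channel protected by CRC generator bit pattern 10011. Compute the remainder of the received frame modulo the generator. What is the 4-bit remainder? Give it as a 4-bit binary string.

1100

Modulo-2 division of 101111001010 by 10011:
  pos 0: 10111 XOR 10011 = 00100
  pos 2: 10010 XOR 10011 = 00001
  pos 6: 10101 XOR 10011 = 00110
Remainder = 1100 (nonzero — an error is detected).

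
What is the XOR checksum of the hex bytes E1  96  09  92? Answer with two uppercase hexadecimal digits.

EC

XOR the bytes together:
  start with 0xE1
  0xE1 ⊕ 0x96 = 0x77
  0x77 ⊕ 0x09 = 0x7E
  0x7E ⊕ 0x92 = 0xEC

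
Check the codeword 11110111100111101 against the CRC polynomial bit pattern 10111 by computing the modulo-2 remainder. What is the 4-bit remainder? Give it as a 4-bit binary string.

0001

Modulo-2 division of 11110111100111101 by 10111:
  pos 0: 11110 XOR 10111 = 01001
  pos 1: 10011 XOR 10111 = 00100
  pos 3: 10011 XOR 10111 = 00100
  pos 5: 10010 XOR 10111 = 00101
  pos 7: 10101 XOR 10111 = 00010
  pos 10: 10111 XOR 10111 = 00000
Remainder = 0001 (nonzero — an error is detected).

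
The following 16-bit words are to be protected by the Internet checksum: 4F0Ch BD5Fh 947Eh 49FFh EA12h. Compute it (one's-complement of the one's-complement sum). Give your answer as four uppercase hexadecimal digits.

2B03

One's-complement addition (fold any carry out of bit 15 back into bit 0):
  0x4F0C + 0xBD5F = 0x10C6B → wrap carry → 0x0C6C
  0x0C6C + 0x947E = 0x0A0EA
  0xA0EA + 0x49FF = 0x0EAE9
  0xEAE9 + 0xEA12 = 0x1D4FB → wrap carry → 0xD4FC
One's-complement sum = 0xD4FC.
Checksum = ~0xD4FC & 0xFFFF = 0x2B03.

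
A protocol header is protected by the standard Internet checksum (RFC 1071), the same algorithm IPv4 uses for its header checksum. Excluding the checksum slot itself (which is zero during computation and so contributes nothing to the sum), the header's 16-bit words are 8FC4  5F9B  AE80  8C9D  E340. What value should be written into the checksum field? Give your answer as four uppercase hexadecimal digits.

F240

One's-complement addition (fold any carry out of bit 15 back into bit 0):
  0x8FC4 + 0x5F9B = 0x0EF5F
  0xEF5F + 0xAE80 = 0x19DDF → wrap carry → 0x9DE0
  0x9DE0 + 0x8C9D = 0x12A7D → wrap carry → 0x2A7E
  0x2A7E + 0xE340 = 0x10DBE → wrap carry → 0x0DBF
One's-complement sum = 0x0DBF.
Checksum = ~0x0DBF & 0xFFFF = 0xF240.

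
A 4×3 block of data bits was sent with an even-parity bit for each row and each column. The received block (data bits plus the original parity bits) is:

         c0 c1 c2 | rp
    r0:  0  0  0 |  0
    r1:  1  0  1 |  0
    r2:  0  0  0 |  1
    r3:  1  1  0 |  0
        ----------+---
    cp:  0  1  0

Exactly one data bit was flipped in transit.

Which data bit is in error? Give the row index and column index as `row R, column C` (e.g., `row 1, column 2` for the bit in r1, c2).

Recompute each row's even parity and compare to rp:
  r0: data parity 0, sent rp 0 → ok
  r1: data parity 0, sent rp 0 → ok
  r2: data parity 0, sent rp 1 → mismatch
  r3: data parity 0, sent rp 0 → ok
Recompute each column's even parity and compare to cp:
  c0: data parity 0, sent cp 0 → ok
  c1: data parity 1, sent cp 1 → ok
  c2: data parity 1, sent cp 0 → mismatch
Exactly one row (r2) and one column (c2) fail → the flipped bit is at their intersection.

row 2, column 2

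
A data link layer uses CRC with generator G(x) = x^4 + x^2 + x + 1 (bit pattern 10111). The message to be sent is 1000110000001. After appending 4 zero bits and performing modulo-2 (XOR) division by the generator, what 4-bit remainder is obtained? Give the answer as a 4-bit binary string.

1010

Append 4 zeros: 10001100000010000. Divide by 10111 (XOR where the leading bit is 1):
  pos 0: 10001 XOR 10111 = 00110
  pos 2: 11010 XOR 10111 = 01101
  pos 3: 11010 XOR 10111 = 01101
  pos 4: 11010 XOR 10111 = 01101
  pos 5: 11010 XOR 10111 = 01101
  pos 6: 11010 XOR 10111 = 01101
  pos 7: 11010 XOR 10111 = 01101
  pos 8: 11011 XOR 10111 = 01100
  pos 9: 11000 XOR 10111 = 01111
  pos 10: 11110 XOR 10111 = 01001
  pos 11: 10010 XOR 10111 = 00101
Remainder (last 4 bits) = 1010. This is the CRC / FCS.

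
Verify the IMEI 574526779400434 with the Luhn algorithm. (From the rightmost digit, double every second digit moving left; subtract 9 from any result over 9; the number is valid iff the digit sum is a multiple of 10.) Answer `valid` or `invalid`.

invalid

From the right, keep odd positions and double even positions (subtract 9 from any doubled value over 9):
  doubled (positions 2,4,...): 6 0 8 5 3 1 5 → sum 28
  kept (positions 1,3,...): 4 4 0 9 7 2 4 5 → sum 35
Total = 63.
63 mod 10 = 3, so the number is invalid.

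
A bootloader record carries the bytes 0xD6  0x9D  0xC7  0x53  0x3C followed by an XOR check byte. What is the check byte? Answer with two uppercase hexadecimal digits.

E3

XOR the bytes together:
  start with 0xD6
  0xD6 ⊕ 0x9D = 0x4B
  0x4B ⊕ 0xC7 = 0x8C
  0x8C ⊕ 0x53 = 0xDF
  0xDF ⊕ 0x3C = 0xE3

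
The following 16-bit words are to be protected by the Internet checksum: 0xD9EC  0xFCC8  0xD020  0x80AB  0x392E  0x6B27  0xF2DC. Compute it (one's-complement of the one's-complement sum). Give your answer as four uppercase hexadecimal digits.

414B

One's-complement addition (fold any carry out of bit 15 back into bit 0):
  0xD9EC + 0xFCC8 = 0x1D6B4 → wrap carry → 0xD6B5
  0xD6B5 + 0xD020 = 0x1A6D5 → wrap carry → 0xA6D6
  0xA6D6 + 0x80AB = 0x12781 → wrap carry → 0x2782
  0x2782 + 0x392E = 0x060B0
  0x60B0 + 0x6B27 = 0x0CBD7
  0xCBD7 + 0xF2DC = 0x1BEB3 → wrap carry → 0xBEB4
One's-complement sum = 0xBEB4.
Checksum = ~0xBEB4 & 0xFFFF = 0x414B.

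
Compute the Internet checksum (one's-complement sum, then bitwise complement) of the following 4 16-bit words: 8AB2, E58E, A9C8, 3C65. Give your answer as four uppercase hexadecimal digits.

A990

One's-complement addition (fold any carry out of bit 15 back into bit 0):
  0x8AB2 + 0xE58E = 0x17040 → wrap carry → 0x7041
  0x7041 + 0xA9C8 = 0x11A09 → wrap carry → 0x1A0A
  0x1A0A + 0x3C65 = 0x0566F
One's-complement sum = 0x566F.
Checksum = ~0x566F & 0xFFFF = 0xA990.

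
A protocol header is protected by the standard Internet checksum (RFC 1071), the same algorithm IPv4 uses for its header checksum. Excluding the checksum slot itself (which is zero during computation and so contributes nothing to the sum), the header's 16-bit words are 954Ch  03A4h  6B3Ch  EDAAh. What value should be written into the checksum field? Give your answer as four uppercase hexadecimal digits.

One's-complement addition (fold any carry out of bit 15 back into bit 0):
  0x954C + 0x03A4 = 0x098F0
  0x98F0 + 0x6B3C = 0x1042C → wrap carry → 0x042D
  0x042D + 0xEDAA = 0x0F1D7
One's-complement sum = 0xF1D7.
Checksum = ~0xF1D7 & 0xFFFF = 0x0E28.

0E28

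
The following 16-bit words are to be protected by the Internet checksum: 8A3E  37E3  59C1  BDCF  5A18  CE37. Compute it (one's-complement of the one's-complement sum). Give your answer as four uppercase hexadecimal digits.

FDFC

One's-complement addition (fold any carry out of bit 15 back into bit 0):
  0x8A3E + 0x37E3 = 0x0C221
  0xC221 + 0x59C1 = 0x11BE2 → wrap carry → 0x1BE3
  0x1BE3 + 0xBDCF = 0x0D9B2
  0xD9B2 + 0x5A18 = 0x133CA → wrap carry → 0x33CB
  0x33CB + 0xCE37 = 0x10202 → wrap carry → 0x0203
One's-complement sum = 0x0203.
Checksum = ~0x0203 & 0xFFFF = 0xFDFC.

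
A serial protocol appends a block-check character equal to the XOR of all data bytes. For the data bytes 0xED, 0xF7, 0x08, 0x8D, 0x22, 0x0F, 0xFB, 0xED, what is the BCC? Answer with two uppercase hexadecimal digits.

A4

XOR the bytes together:
  start with 0xED
  0xED ⊕ 0xF7 = 0x1A
  0x1A ⊕ 0x08 = 0x12
  0x12 ⊕ 0x8D = 0x9F
  0x9F ⊕ 0x22 = 0xBD
  0xBD ⊕ 0x0F = 0xB2
  0xB2 ⊕ 0xFB = 0x49
  0x49 ⊕ 0xED = 0xA4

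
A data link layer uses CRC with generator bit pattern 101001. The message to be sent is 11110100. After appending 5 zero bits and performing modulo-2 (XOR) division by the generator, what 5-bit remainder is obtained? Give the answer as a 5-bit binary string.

10010

Append 5 zeros: 1111010000000. Divide by 101001 (XOR where the leading bit is 1):
  pos 0: 111101 XOR 101001 = 010100
  pos 1: 101000 XOR 101001 = 000001
  pos 6: 100000 XOR 101001 = 001001
Remainder (last 5 bits) = 10010. This is the CRC / FCS.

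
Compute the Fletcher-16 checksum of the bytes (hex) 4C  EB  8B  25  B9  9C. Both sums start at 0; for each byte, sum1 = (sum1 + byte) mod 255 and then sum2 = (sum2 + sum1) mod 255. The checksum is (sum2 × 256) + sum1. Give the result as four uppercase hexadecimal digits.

Running sums (mod 255):
  after byte 0 (4C): sum1=76, sum2=76
  after byte 1 (EB): sum1=56, sum2=132
  after byte 2 (8B): sum1=195, sum2=72
  after byte 3 (25): sum1=232, sum2=49
  after byte 4 (B9): sum1=162, sum2=211
  after byte 5 (9C): sum1=63, sum2=19
Checksum = sum2·256 + sum1 = 19·256 + 63 = 4927 = 0x133F.

133F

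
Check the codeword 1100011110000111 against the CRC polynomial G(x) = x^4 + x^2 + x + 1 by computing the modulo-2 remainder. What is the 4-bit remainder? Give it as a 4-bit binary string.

1011

Modulo-2 division of 1100011110000111 by 10111:
  pos 0: 11000 XOR 10111 = 01111
  pos 1: 11111 XOR 10111 = 01000
  pos 2: 10001 XOR 10111 = 00110
  pos 4: 11011 XOR 10111 = 01100
  pos 5: 11000 XOR 10111 = 01111
  pos 6: 11110 XOR 10111 = 01001
  pos 7: 10010 XOR 10111 = 00101
  pos 9: 10101 XOR 10111 = 00010
Remainder = 1011 (nonzero — an error is detected).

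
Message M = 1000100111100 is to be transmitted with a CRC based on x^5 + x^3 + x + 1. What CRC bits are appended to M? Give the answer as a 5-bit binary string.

11101

Append 5 zeros: 100010011110000000. Divide by 101011 (XOR where the leading bit is 1):
  pos 0: 100010 XOR 101011 = 001001
  pos 2: 100101 XOR 101011 = 001110
  pos 4: 111011 XOR 101011 = 010000
  pos 5: 100001 XOR 101011 = 001010
  pos 7: 101000 XOR 101011 = 000011
  pos 11: 110000 XOR 101011 = 011011
  pos 12: 110110 XOR 101011 = 011101
Remainder (last 5 bits) = 11101. This is the CRC / FCS.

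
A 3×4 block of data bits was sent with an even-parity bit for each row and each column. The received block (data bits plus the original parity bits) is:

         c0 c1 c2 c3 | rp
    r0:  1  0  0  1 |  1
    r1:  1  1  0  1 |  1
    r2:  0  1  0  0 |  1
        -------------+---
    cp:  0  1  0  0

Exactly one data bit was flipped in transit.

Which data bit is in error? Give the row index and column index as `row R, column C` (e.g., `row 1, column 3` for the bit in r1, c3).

row 0, column 1

Recompute each row's even parity and compare to rp:
  r0: data parity 0, sent rp 1 → mismatch
  r1: data parity 1, sent rp 1 → ok
  r2: data parity 1, sent rp 1 → ok
Recompute each column's even parity and compare to cp:
  c0: data parity 0, sent cp 0 → ok
  c1: data parity 0, sent cp 1 → mismatch
  c2: data parity 0, sent cp 0 → ok
  c3: data parity 0, sent cp 0 → ok
Exactly one row (r0) and one column (c1) fail → the flipped bit is at their intersection.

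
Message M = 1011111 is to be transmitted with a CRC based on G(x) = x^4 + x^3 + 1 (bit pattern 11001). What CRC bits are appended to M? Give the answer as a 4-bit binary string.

Append 4 zeros: 10111110000. Divide by 11001 (XOR where the leading bit is 1):
  pos 0: 10111 XOR 11001 = 01110
  pos 1: 11101 XOR 11001 = 00100
  pos 3: 10010 XOR 11001 = 01011
  pos 4: 10110 XOR 11001 = 01111
  pos 5: 11110 XOR 11001 = 00111
Remainder (last 4 bits) = 1110. This is the CRC / FCS.

1110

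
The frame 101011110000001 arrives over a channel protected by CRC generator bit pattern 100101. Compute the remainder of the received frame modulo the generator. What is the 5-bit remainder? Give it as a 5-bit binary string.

00000

Modulo-2 division of 101011110000001 by 100101:
  pos 0: 101011 XOR 100101 = 001110
  pos 2: 111011 XOR 100101 = 011110
  pos 3: 111100 XOR 100101 = 011001
  pos 4: 110010 XOR 100101 = 010111
  pos 5: 101110 XOR 100101 = 001011
  pos 7: 101100 XOR 100101 = 001001
  pos 9: 100101 XOR 100101 = 000000
Remainder = 00000 (zero — the frame passes the CRC check).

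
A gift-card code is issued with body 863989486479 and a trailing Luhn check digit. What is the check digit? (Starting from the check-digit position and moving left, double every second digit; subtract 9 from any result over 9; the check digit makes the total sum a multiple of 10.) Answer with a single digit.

9

Partial digits right→left: 9 7 4 6 8 4 9 8 9 3 6 8
Double every second digit counting from the check-digit position (so the 1st, 3rd, 5th, ... of the partial from the right).
  doubled (with −9 where >9): 9 8 7 9 9 3 → sum 45
  kept as-is: 7 6 4 8 3 8 → sum 36
Total = 45 + 36 = 81.
Check digit = (10 − (81 mod 10)) mod 10 = 9.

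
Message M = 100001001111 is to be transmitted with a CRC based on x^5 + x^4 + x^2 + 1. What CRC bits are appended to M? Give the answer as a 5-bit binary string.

11011

Append 5 zeros: 10000100111100000. Divide by 110101 (XOR where the leading bit is 1):
  pos 0: 100001 XOR 110101 = 010100
  pos 1: 101000 XOR 110101 = 011101
  pos 2: 111010 XOR 110101 = 001111
  pos 4: 111111 XOR 110101 = 001010
  pos 6: 101011 XOR 110101 = 011110
  pos 7: 111100 XOR 110101 = 001001
  pos 9: 100100 XOR 110101 = 010001
  pos 10: 100010 XOR 110101 = 010111
  pos 11: 101110 XOR 110101 = 011011
Remainder (last 5 bits) = 11011. This is the CRC / FCS.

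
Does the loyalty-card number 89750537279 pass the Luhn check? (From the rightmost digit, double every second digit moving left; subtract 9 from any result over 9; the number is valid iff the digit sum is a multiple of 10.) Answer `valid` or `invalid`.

valid

From the right, keep odd positions and double even positions (subtract 9 from any doubled value over 9):
  doubled (positions 2,4,...): 5 5 1 1 9 → sum 21
  kept (positions 1,3,...): 9 2 3 0 7 8 → sum 29
Total = 50.
50 mod 10 = 0, so the number is valid.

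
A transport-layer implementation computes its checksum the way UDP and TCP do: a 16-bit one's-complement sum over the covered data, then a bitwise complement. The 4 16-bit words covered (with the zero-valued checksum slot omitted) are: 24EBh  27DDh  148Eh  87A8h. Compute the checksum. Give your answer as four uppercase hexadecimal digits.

One's-complement addition (fold any carry out of bit 15 back into bit 0):
  0x24EB + 0x27DD = 0x04CC8
  0x4CC8 + 0x148E = 0x06156
  0x6156 + 0x87A8 = 0x0E8FE
One's-complement sum = 0xE8FE.
Checksum = ~0xE8FE & 0xFFFF = 0x1701.

1701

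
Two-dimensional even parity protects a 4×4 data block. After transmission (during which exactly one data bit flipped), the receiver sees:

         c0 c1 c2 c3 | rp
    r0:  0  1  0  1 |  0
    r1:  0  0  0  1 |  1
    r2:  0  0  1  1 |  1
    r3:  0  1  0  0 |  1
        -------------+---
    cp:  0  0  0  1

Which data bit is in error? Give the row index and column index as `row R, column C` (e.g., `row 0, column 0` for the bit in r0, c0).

row 2, column 2

Recompute each row's even parity and compare to rp:
  r0: data parity 0, sent rp 0 → ok
  r1: data parity 1, sent rp 1 → ok
  r2: data parity 0, sent rp 1 → mismatch
  r3: data parity 1, sent rp 1 → ok
Recompute each column's even parity and compare to cp:
  c0: data parity 0, sent cp 0 → ok
  c1: data parity 0, sent cp 0 → ok
  c2: data parity 1, sent cp 0 → mismatch
  c3: data parity 1, sent cp 1 → ok
Exactly one row (r2) and one column (c2) fail → the flipped bit is at their intersection.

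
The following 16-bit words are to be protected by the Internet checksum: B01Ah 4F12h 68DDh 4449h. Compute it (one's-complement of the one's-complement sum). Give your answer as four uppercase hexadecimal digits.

53AC

One's-complement addition (fold any carry out of bit 15 back into bit 0):
  0xB01A + 0x4F12 = 0x0FF2C
  0xFF2C + 0x68DD = 0x16809 → wrap carry → 0x680A
  0x680A + 0x4449 = 0x0AC53
One's-complement sum = 0xAC53.
Checksum = ~0xAC53 & 0xFFFF = 0x53AC.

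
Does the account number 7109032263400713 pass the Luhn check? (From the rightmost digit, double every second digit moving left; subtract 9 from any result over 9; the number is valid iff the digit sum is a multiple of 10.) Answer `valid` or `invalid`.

From the right, keep odd positions and double even positions (subtract 9 from any doubled value over 9):
  doubled (positions 2,4,...): 2 0 8 3 4 0 0 5 → sum 22
  kept (positions 1,3,...): 3 7 0 3 2 3 9 1 → sum 28
Total = 50.
50 mod 10 = 0, so the number is valid.

valid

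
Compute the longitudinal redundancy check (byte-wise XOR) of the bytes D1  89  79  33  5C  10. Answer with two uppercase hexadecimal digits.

5E

XOR the bytes together:
  start with 0xD1
  0xD1 ⊕ 0x89 = 0x58
  0x58 ⊕ 0x79 = 0x21
  0x21 ⊕ 0x33 = 0x12
  0x12 ⊕ 0x5C = 0x4E
  0x4E ⊕ 0x10 = 0x5E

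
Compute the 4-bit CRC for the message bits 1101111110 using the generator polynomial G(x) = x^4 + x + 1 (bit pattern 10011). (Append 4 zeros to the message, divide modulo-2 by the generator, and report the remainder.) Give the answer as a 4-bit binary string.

Append 4 zeros: 11011111100000. Divide by 10011 (XOR where the leading bit is 1):
  pos 0: 11011 XOR 10011 = 01000
  pos 1: 10001 XOR 10011 = 00010
  pos 4: 10111 XOR 10011 = 00100
  pos 6: 10000 XOR 10011 = 00011
  pos 9: 11000 XOR 10011 = 01011
Remainder (last 4 bits) = 1011. This is the CRC / FCS.

1011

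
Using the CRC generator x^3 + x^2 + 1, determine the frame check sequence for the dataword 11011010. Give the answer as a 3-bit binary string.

Append 3 zeros: 11011010000. Divide by 1101 (XOR where the leading bit is 1):
  pos 0: 1101 XOR 1101 = 0000
  pos 4: 1010 XOR 1101 = 0111
  pos 5: 1110 XOR 1101 = 0011
  pos 7: 1100 XOR 1101 = 0001
Remainder (last 3 bits) = 001. This is the CRC / FCS.

001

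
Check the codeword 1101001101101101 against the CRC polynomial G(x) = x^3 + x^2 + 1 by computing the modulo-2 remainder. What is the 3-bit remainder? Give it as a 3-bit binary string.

Modulo-2 division of 1101001101101101 by 1101:
  pos 0: 1101 XOR 1101 = 0000
  pos 6: 1101 XOR 1101 = 0000
  pos 10: 1011 XOR 1101 = 0110
  pos 11: 1100 XOR 1101 = 0001
Remainder = 011 (nonzero — an error is detected).

011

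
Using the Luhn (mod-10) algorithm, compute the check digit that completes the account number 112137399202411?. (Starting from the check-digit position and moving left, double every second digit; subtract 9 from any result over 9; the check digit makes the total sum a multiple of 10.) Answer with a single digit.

Partial digits right→left: 1 1 4 2 0 2 9 9 3 7 3 1 2 1 1
Double every second digit counting from the check-digit position (so the 1st, 3rd, 5th, ... of the partial from the right).
  doubled (with −9 where >9): 2 8 0 9 6 6 4 2 → sum 37
  kept as-is: 1 2 2 9 7 1 1 → sum 23
Total = 37 + 23 = 60.
Check digit = (10 − (60 mod 10)) mod 10 = 0.

0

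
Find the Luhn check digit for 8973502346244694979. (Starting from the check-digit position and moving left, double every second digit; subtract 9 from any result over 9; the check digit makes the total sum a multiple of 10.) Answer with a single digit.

4

Partial digits right→left: 9 7 9 4 9 6 4 4 2 6 4 3 2 0 5 3 7 9 8
Double every second digit counting from the check-digit position (so the 1st, 3rd, 5th, ... of the partial from the right).
  doubled (with −9 where >9): 9 9 9 8 4 8 4 1 5 7 → sum 64
  kept as-is: 7 4 6 4 6 3 0 3 9 → sum 42
Total = 64 + 42 = 106.
Check digit = (10 − (106 mod 10)) mod 10 = 4.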